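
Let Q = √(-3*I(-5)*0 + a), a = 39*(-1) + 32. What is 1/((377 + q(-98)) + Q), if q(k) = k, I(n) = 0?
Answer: 279/77848 - I*√7/77848 ≈ 0.0035839 - 3.3986e-5*I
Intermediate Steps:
a = -7 (a = -39 + 32 = -7)
Q = I*√7 (Q = √(-3*0*0 - 7) = √(0*0 - 7) = √(0 - 7) = √(-7) = I*√7 ≈ 2.6458*I)
1/((377 + q(-98)) + Q) = 1/((377 - 98) + I*√7) = 1/(279 + I*√7)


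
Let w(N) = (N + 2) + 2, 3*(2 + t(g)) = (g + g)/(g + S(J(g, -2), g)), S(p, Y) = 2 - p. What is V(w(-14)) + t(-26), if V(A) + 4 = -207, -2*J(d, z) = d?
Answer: -23591/111 ≈ -212.53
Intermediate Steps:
J(d, z) = -d/2
t(g) = -2 + 2*g/(3*(2 + 3*g/2)) (t(g) = -2 + ((g + g)/(g + (2 - (-1)*g/2)))/3 = -2 + ((2*g)/(g + (2 + g/2)))/3 = -2 + ((2*g)/(2 + 3*g/2))/3 = -2 + (2*g/(2 + 3*g/2))/3 = -2 + 2*g/(3*(2 + 3*g/2)))
w(N) = 4 + N (w(N) = (2 + N) + 2 = 4 + N)
V(A) = -211 (V(A) = -4 - 207 = -211)
V(w(-14)) + t(-26) = -211 + 2*(-12 - 7*(-26))/(3*(4 + 3*(-26))) = -211 + 2*(-12 + 182)/(3*(4 - 78)) = -211 + (⅔)*170/(-74) = -211 + (⅔)*(-1/74)*170 = -211 - 170/111 = -23591/111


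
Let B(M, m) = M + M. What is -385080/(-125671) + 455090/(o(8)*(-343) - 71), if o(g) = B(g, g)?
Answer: -3238291510/41094417 ≈ -78.801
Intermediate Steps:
B(M, m) = 2*M
o(g) = 2*g
-385080/(-125671) + 455090/(o(8)*(-343) - 71) = -385080/(-125671) + 455090/((2*8)*(-343) - 71) = -385080*(-1/125671) + 455090/(16*(-343) - 71) = 385080/125671 + 455090/(-5488 - 71) = 385080/125671 + 455090/(-5559) = 385080/125671 + 455090*(-1/5559) = 385080/125671 - 26770/327 = -3238291510/41094417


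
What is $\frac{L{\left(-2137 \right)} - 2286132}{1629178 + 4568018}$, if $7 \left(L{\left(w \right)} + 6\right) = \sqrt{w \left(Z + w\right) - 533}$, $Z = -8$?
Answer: $- \frac{381023}{1032866} + \frac{\sqrt{1145833}}{21690186} \approx -0.36885$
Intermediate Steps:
$L{\left(w \right)} = -6 + \frac{\sqrt{-533 + w \left(-8 + w\right)}}{7}$ ($L{\left(w \right)} = -6 + \frac{\sqrt{w \left(-8 + w\right) - 533}}{7} = -6 + \frac{\sqrt{-533 + w \left(-8 + w\right)}}{7}$)
$\frac{L{\left(-2137 \right)} - 2286132}{1629178 + 4568018} = \frac{\left(-6 + \frac{\sqrt{-533 + \left(-2137\right)^{2} - -17096}}{7}\right) - 2286132}{1629178 + 4568018} = \frac{\left(-6 + \frac{\sqrt{-533 + 4566769 + 17096}}{7}\right) - 2286132}{6197196} = \left(\left(-6 + \frac{\sqrt{4583332}}{7}\right) - 2286132\right) \frac{1}{6197196} = \left(\left(-6 + \frac{2 \sqrt{1145833}}{7}\right) - 2286132\right) \frac{1}{6197196} = \left(-2286138 + \frac{2 \sqrt{1145833}}{7}\right) \frac{1}{6197196} = - \frac{381023}{1032866} + \frac{\sqrt{1145833}}{21690186}$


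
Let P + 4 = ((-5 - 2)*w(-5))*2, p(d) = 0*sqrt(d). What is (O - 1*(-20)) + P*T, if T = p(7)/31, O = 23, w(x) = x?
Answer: 43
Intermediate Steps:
p(d) = 0
P = 66 (P = -4 + ((-5 - 2)*(-5))*2 = -4 - 7*(-5)*2 = -4 + 35*2 = -4 + 70 = 66)
T = 0 (T = 0/31 = 0*(1/31) = 0)
(O - 1*(-20)) + P*T = (23 - 1*(-20)) + 66*0 = (23 + 20) + 0 = 43 + 0 = 43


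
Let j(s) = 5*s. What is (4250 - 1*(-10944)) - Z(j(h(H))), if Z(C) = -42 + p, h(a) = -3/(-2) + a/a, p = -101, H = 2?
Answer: 15337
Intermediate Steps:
h(a) = 5/2 (h(a) = -3*(-1/2) + 1 = 3/2 + 1 = 5/2)
Z(C) = -143 (Z(C) = -42 - 101 = -143)
(4250 - 1*(-10944)) - Z(j(h(H))) = (4250 - 1*(-10944)) - 1*(-143) = (4250 + 10944) + 143 = 15194 + 143 = 15337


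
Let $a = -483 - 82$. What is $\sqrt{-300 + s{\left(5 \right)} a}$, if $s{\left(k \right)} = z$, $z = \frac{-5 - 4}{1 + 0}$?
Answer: $\sqrt{4785} \approx 69.174$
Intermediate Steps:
$z = -9$ ($z = - \frac{9}{1} = \left(-9\right) 1 = -9$)
$a = -565$ ($a = -483 - 82 = -565$)
$s{\left(k \right)} = -9$
$\sqrt{-300 + s{\left(5 \right)} a} = \sqrt{-300 - -5085} = \sqrt{-300 + 5085} = \sqrt{4785}$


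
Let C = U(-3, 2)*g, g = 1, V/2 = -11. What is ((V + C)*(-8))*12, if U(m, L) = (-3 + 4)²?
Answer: 2016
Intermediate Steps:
V = -22 (V = 2*(-11) = -22)
U(m, L) = 1 (U(m, L) = 1² = 1)
C = 1 (C = 1*1 = 1)
((V + C)*(-8))*12 = ((-22 + 1)*(-8))*12 = -21*(-8)*12 = 168*12 = 2016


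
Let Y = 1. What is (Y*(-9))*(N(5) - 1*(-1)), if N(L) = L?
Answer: -54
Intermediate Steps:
(Y*(-9))*(N(5) - 1*(-1)) = (1*(-9))*(5 - 1*(-1)) = -9*(5 + 1) = -9*6 = -54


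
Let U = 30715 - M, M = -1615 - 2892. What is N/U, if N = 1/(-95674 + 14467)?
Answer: -1/2860272954 ≈ -3.4962e-10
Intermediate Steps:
N = -1/81207 (N = 1/(-81207) = -1/81207 ≈ -1.2314e-5)
M = -4507
U = 35222 (U = 30715 - 1*(-4507) = 30715 + 4507 = 35222)
N/U = -1/81207/35222 = -1/81207*1/35222 = -1/2860272954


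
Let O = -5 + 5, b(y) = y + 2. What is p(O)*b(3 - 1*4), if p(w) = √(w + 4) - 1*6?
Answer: -4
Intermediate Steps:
b(y) = 2 + y
O = 0
p(w) = -6 + √(4 + w) (p(w) = √(4 + w) - 6 = -6 + √(4 + w))
p(O)*b(3 - 1*4) = (-6 + √(4 + 0))*(2 + (3 - 1*4)) = (-6 + √4)*(2 + (3 - 4)) = (-6 + 2)*(2 - 1) = -4*1 = -4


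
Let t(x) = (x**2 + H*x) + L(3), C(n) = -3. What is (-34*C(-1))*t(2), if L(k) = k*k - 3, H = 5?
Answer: 2040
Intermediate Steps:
L(k) = -3 + k**2 (L(k) = k**2 - 3 = -3 + k**2)
t(x) = 6 + x**2 + 5*x (t(x) = (x**2 + 5*x) + (-3 + 3**2) = (x**2 + 5*x) + (-3 + 9) = (x**2 + 5*x) + 6 = 6 + x**2 + 5*x)
(-34*C(-1))*t(2) = (-34*(-3))*(6 + 2**2 + 5*2) = 102*(6 + 4 + 10) = 102*20 = 2040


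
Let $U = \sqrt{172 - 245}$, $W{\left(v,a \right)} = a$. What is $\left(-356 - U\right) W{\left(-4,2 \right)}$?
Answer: $-712 - 2 i \sqrt{73} \approx -712.0 - 17.088 i$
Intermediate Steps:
$U = i \sqrt{73}$ ($U = \sqrt{-73} = i \sqrt{73} \approx 8.544 i$)
$\left(-356 - U\right) W{\left(-4,2 \right)} = \left(-356 - i \sqrt{73}\right) 2 = -712 - 2 i \sqrt{73}$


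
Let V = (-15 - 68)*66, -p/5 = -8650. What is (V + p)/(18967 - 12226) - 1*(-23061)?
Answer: 22213139/963 ≈ 23067.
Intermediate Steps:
p = 43250 (p = -5*(-8650) = 43250)
V = -5478 (V = -83*66 = -5478)
(V + p)/(18967 - 12226) - 1*(-23061) = (-5478 + 43250)/(18967 - 12226) - 1*(-23061) = 37772/6741 + 23061 = 37772*(1/6741) + 23061 = 5396/963 + 23061 = 22213139/963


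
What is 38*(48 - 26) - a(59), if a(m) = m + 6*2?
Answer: 765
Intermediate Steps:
a(m) = 12 + m (a(m) = m + 12 = 12 + m)
38*(48 - 26) - a(59) = 38*(48 - 26) - (12 + 59) = 38*22 - 1*71 = 836 - 71 = 765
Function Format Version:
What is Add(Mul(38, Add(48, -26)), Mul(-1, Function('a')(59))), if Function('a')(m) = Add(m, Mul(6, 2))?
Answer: 765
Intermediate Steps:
Function('a')(m) = Add(12, m) (Function('a')(m) = Add(m, 12) = Add(12, m))
Add(Mul(38, Add(48, -26)), Mul(-1, Function('a')(59))) = Add(Mul(38, Add(48, -26)), Mul(-1, Add(12, 59))) = Add(Mul(38, 22), Mul(-1, 71)) = Add(836, -71) = 765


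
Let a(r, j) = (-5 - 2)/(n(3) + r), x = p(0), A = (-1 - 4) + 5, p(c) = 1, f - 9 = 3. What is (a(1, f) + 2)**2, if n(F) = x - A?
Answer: 9/4 ≈ 2.2500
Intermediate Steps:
f = 12 (f = 9 + 3 = 12)
A = 0 (A = -5 + 5 = 0)
x = 1
n(F) = 1 (n(F) = 1 - 1*0 = 1 + 0 = 1)
a(r, j) = -7/(1 + r) (a(r, j) = (-5 - 2)/(1 + r) = -7/(1 + r))
(a(1, f) + 2)**2 = (-7/(1 + 1) + 2)**2 = (-7/2 + 2)**2 = (-3/2)**2 = 9/4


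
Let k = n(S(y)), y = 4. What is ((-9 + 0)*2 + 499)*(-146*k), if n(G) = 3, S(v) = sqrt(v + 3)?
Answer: -210678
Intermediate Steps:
S(v) = sqrt(3 + v)
k = 3
((-9 + 0)*2 + 499)*(-146*k) = ((-9 + 0)*2 + 499)*(-146*3) = (-9*2 + 499)*(-438) = (-18 + 499)*(-438) = 481*(-438) = -210678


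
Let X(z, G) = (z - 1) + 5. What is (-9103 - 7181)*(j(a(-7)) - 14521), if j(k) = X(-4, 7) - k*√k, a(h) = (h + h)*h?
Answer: 236459964 + 11170824*√2 ≈ 2.5226e+8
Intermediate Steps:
X(z, G) = 4 + z (X(z, G) = (-1 + z) + 5 = 4 + z)
a(h) = 2*h² (a(h) = (2*h)*h = 2*h²)
j(k) = -k^(3/2) (j(k) = (4 - 4) - k*√k = 0 - k^(3/2) = -k^(3/2))
(-9103 - 7181)*(j(a(-7)) - 14521) = (-9103 - 7181)*(-(2*(-7)²)^(3/2) - 14521) = -16284*(-(2*49)^(3/2) - 14521) = -16284*(-98^(3/2) - 14521) = -16284*(-686*√2 - 14521) = -16284*(-14521 - 686*√2) = 236459964 + 11170824*√2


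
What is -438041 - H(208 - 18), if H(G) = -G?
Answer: -437851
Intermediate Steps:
-438041 - H(208 - 18) = -438041 - (-1)*(208 - 18) = -438041 - (-1)*190 = -438041 - 1*(-190) = -438041 + 190 = -437851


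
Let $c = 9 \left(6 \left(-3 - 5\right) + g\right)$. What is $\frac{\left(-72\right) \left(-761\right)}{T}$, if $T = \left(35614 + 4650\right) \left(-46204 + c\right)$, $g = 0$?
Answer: $- \frac{6849}{234718988} \approx -2.918 \cdot 10^{-5}$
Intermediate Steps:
$c = -432$ ($c = 9 \left(6 \left(-3 - 5\right) + 0\right) = 9 \left(6 \left(-8\right) + 0\right) = 9 \left(-48 + 0\right) = 9 \left(-48\right) = -432$)
$T = -1877751904$ ($T = \left(35614 + 4650\right) \left(-46204 - 432\right) = 40264 \left(-46636\right) = -1877751904$)
$\frac{\left(-72\right) \left(-761\right)}{T} = \frac{\left(-72\right) \left(-761\right)}{-1877751904} = 54792 \left(- \frac{1}{1877751904}\right) = - \frac{6849}{234718988}$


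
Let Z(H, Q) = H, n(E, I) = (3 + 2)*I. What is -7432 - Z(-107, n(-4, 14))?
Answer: -7325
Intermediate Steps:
n(E, I) = 5*I
-7432 - Z(-107, n(-4, 14)) = -7432 - 1*(-107) = -7432 + 107 = -7325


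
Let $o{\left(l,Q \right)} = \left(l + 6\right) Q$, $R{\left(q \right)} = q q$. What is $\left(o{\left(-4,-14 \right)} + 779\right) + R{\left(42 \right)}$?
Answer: $2515$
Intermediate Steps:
$R{\left(q \right)} = q^{2}$
$o{\left(l,Q \right)} = Q \left(6 + l\right)$ ($o{\left(l,Q \right)} = \left(6 + l\right) Q = Q \left(6 + l\right)$)
$\left(o{\left(-4,-14 \right)} + 779\right) + R{\left(42 \right)} = \left(- 14 \left(6 - 4\right) + 779\right) + 42^{2} = \left(\left(-14\right) 2 + 779\right) + 1764 = \left(-28 + 779\right) + 1764 = 751 + 1764 = 2515$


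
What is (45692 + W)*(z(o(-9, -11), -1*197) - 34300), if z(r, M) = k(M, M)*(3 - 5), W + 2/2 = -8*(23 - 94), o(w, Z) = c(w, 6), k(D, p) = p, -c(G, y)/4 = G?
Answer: -1568457654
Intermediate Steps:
c(G, y) = -4*G
o(w, Z) = -4*w
W = 567 (W = -1 - 8*(23 - 94) = -1 - 8*(-71) = -1 + 568 = 567)
z(r, M) = -2*M (z(r, M) = M*(3 - 5) = M*(-2) = -2*M)
(45692 + W)*(z(o(-9, -11), -1*197) - 34300) = (45692 + 567)*(-(-2)*197 - 34300) = 46259*(-2*(-197) - 34300) = 46259*(394 - 34300) = 46259*(-33906) = -1568457654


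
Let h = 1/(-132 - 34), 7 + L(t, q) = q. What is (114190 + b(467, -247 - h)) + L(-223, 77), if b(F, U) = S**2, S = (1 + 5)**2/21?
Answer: 5598884/49 ≈ 1.1426e+5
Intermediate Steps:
L(t, q) = -7 + q
h = -1/166 (h = 1/(-166) = -1/166 ≈ -0.0060241)
S = 12/7 (S = 6**2*(1/21) = 36*(1/21) = 12/7 ≈ 1.7143)
b(F, U) = 144/49 (b(F, U) = (12/7)**2 = 144/49)
(114190 + b(467, -247 - h)) + L(-223, 77) = (114190 + 144/49) + (-7 + 77) = 5595454/49 + 70 = 5598884/49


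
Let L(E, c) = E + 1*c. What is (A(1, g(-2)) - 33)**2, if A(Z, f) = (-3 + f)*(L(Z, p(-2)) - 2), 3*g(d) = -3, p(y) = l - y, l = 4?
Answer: 2809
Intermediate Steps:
p(y) = 4 - y
g(d) = -1 (g(d) = (1/3)*(-3) = -1)
L(E, c) = E + c
A(Z, f) = (-3 + f)*(4 + Z) (A(Z, f) = (-3 + f)*((Z + (4 - 1*(-2))) - 2) = (-3 + f)*((Z + (4 + 2)) - 2) = (-3 + f)*((Z + 6) - 2) = (-3 + f)*((6 + Z) - 2) = (-3 + f)*(4 + Z))
(A(1, g(-2)) - 33)**2 = ((-12 - 3*1 + 4*(-1) + 1*(-1)) - 33)**2 = ((-12 - 3 - 4 - 1) - 33)**2 = (-20 - 33)**2 = (-53)**2 = 2809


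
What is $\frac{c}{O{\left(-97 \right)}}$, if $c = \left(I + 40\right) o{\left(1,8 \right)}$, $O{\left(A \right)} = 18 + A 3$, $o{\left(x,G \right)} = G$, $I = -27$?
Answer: $- \frac{8}{21} \approx -0.38095$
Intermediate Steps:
$O{\left(A \right)} = 18 + 3 A$
$c = 104$ ($c = \left(-27 + 40\right) 8 = 13 \cdot 8 = 104$)
$\frac{c}{O{\left(-97 \right)}} = \frac{104}{18 + 3 \left(-97\right)} = \frac{104}{18 - 291} = \frac{104}{-273} = 104 \left(- \frac{1}{273}\right) = - \frac{8}{21}$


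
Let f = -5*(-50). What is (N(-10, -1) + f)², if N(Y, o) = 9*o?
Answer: 58081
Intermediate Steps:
f = 250
(N(-10, -1) + f)² = (9*(-1) + 250)² = (-9 + 250)² = 241² = 58081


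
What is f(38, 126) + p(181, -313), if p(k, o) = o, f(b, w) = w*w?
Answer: 15563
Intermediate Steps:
f(b, w) = w²
f(38, 126) + p(181, -313) = 126² - 313 = 15876 - 313 = 15563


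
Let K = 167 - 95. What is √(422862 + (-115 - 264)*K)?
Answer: √395574 ≈ 628.95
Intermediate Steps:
K = 72
√(422862 + (-115 - 264)*K) = √(422862 + (-115 - 264)*72) = √(422862 - 379*72) = √(422862 - 27288) = √395574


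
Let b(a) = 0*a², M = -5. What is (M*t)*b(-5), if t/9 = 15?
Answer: 0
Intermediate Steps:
b(a) = 0
t = 135 (t = 9*15 = 135)
(M*t)*b(-5) = -5*135*0 = -675*0 = 0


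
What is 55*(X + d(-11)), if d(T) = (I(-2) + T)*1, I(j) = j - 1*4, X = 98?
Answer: 4455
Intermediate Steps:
I(j) = -4 + j (I(j) = j - 4 = -4 + j)
d(T) = -6 + T (d(T) = ((-4 - 2) + T)*1 = (-6 + T)*1 = -6 + T)
55*(X + d(-11)) = 55*(98 + (-6 - 11)) = 55*(98 - 17) = 55*81 = 4455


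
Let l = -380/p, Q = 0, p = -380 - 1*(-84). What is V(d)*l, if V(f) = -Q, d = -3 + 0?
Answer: 0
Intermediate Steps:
d = -3
p = -296 (p = -380 + 84 = -296)
l = 95/74 (l = -380/(-296) = -380*(-1/296) = 95/74 ≈ 1.2838)
V(f) = 0 (V(f) = -1*0 = 0)
V(d)*l = 0*(95/74) = 0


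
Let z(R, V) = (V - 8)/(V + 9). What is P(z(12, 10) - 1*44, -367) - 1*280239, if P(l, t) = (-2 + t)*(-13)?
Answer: -275442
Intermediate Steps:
z(R, V) = (-8 + V)/(9 + V)
P(l, t) = 26 - 13*t
P(z(12, 10) - 1*44, -367) - 1*280239 = (26 - 13*(-367)) - 1*280239 = (26 + 4771) - 280239 = 4797 - 280239 = -275442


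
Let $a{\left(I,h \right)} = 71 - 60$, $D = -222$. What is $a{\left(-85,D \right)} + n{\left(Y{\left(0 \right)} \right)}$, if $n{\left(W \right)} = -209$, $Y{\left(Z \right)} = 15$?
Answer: $-198$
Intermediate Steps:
$a{\left(I,h \right)} = 11$
$a{\left(-85,D \right)} + n{\left(Y{\left(0 \right)} \right)} = 11 - 209 = -198$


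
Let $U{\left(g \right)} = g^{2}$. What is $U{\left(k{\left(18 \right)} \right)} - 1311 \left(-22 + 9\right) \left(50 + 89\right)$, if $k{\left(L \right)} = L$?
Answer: $2369301$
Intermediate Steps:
$U{\left(k{\left(18 \right)} \right)} - 1311 \left(-22 + 9\right) \left(50 + 89\right) = 18^{2} - 1311 \left(-22 + 9\right) \left(50 + 89\right) = 324 - 1311 \left(\left(-13\right) 139\right) = 324 - 1311 \left(-1807\right) = 324 - -2368977 = 324 + 2368977 = 2369301$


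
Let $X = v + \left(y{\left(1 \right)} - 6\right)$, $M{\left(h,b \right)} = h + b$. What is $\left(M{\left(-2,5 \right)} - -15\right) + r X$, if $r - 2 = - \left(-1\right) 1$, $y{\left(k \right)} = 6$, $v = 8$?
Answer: $42$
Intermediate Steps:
$M{\left(h,b \right)} = b + h$
$X = 8$ ($X = 8 + \left(6 - 6\right) = 8 + 0 = 8$)
$r = 3$ ($r = 2 - \left(-1\right) 1 = 2 - -1 = 2 + 1 = 3$)
$\left(M{\left(-2,5 \right)} - -15\right) + r X = \left(\left(5 - 2\right) - -15\right) + 3 \cdot 8 = \left(3 + 15\right) + 24 = 18 + 24 = 42$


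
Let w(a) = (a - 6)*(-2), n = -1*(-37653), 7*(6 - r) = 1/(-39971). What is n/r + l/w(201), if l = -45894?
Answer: 697628779832/109120895 ≈ 6393.2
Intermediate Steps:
r = 1678783/279797 (r = 6 - ⅐/(-39971) = 6 - ⅐*(-1/39971) = 6 + 1/279797 = 1678783/279797 ≈ 6.0000)
n = 37653
w(a) = 12 - 2*a (w(a) = (-6 + a)*(-2) = 12 - 2*a)
n/r + l/w(201) = 37653/(1678783/279797) - 45894/(12 - 2*201) = 37653*(279797/1678783) - 45894/(12 - 402) = 10535196441/1678783 - 45894/(-390) = 10535196441/1678783 - 45894*(-1/390) = 10535196441/1678783 + 7649/65 = 697628779832/109120895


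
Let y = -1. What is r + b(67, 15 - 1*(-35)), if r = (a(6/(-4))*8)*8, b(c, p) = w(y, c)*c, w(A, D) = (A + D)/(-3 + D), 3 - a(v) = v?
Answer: 11427/32 ≈ 357.09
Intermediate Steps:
a(v) = 3 - v
w(A, D) = (A + D)/(-3 + D)
b(c, p) = c*(-1 + c)/(-3 + c) (b(c, p) = ((-1 + c)/(-3 + c))*c = c*(-1 + c)/(-3 + c))
r = 288 (r = ((3 - 6/(-4))*8)*8 = ((3 - 6*(-1)/4)*8)*8 = ((3 - 1*(-3/2))*8)*8 = ((3 + 3/2)*8)*8 = ((9/2)*8)*8 = 36*8 = 288)
r + b(67, 15 - 1*(-35)) = 288 + 67*(-1 + 67)/(-3 + 67) = 288 + 67*66/64 = 288 + 67*(1/64)*66 = 288 + 2211/32 = 11427/32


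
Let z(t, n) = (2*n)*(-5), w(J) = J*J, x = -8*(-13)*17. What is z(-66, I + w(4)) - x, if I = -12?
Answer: -1808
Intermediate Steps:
x = 1768 (x = 104*17 = 1768)
w(J) = J²
z(t, n) = -10*n
z(-66, I + w(4)) - x = -10*(-12 + 4²) - 1*1768 = -10*(-12 + 16) - 1768 = -10*4 - 1768 = -40 - 1768 = -1808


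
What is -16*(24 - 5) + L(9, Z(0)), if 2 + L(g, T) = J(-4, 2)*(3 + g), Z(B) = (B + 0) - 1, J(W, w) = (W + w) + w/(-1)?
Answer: -354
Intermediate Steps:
J(W, w) = W (J(W, w) = (W + w) + w*(-1) = (W + w) - w = W)
Z(B) = -1 + B (Z(B) = B - 1 = -1 + B)
L(g, T) = -14 - 4*g (L(g, T) = -2 - 4*(3 + g) = -2 + (-12 - 4*g) = -14 - 4*g)
-16*(24 - 5) + L(9, Z(0)) = -16*(24 - 5) + (-14 - 4*9) = -16*19 + (-14 - 36) = -304 - 50 = -354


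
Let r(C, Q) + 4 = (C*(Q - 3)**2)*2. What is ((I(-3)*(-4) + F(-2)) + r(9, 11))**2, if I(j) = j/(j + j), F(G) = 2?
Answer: 1317904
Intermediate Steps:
r(C, Q) = -4 + 2*C*(-3 + Q)**2 (r(C, Q) = -4 + (C*(Q - 3)**2)*2 = -4 + (C*(-3 + Q)**2)*2 = -4 + 2*C*(-3 + Q)**2)
I(j) = 1/2 (I(j) = j/((2*j)) = (1/(2*j))*j = 1/2)
((I(-3)*(-4) + F(-2)) + r(9, 11))**2 = (((1/2)*(-4) + 2) + (-4 + 2*9*(-3 + 11)**2))**2 = ((-2 + 2) + (-4 + 2*9*8**2))**2 = (0 + (-4 + 2*9*64))**2 = (0 + (-4 + 1152))**2 = (0 + 1148)**2 = 1148**2 = 1317904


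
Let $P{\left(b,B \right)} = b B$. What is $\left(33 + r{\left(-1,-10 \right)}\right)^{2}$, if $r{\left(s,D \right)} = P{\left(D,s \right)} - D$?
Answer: $2809$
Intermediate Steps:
$P{\left(b,B \right)} = B b$
$r{\left(s,D \right)} = - D + D s$ ($r{\left(s,D \right)} = s D - D = D s - D = - D + D s$)
$\left(33 + r{\left(-1,-10 \right)}\right)^{2} = \left(33 - 10 \left(-1 - 1\right)\right)^{2} = \left(33 - -20\right)^{2} = \left(33 + 20\right)^{2} = 53^{2} = 2809$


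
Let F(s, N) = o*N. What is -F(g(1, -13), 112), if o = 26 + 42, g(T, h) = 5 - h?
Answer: -7616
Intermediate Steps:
o = 68
F(s, N) = 68*N
-F(g(1, -13), 112) = -68*112 = -1*7616 = -7616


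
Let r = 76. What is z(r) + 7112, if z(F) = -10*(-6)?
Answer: 7172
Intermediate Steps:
z(F) = 60
z(r) + 7112 = 60 + 7112 = 7172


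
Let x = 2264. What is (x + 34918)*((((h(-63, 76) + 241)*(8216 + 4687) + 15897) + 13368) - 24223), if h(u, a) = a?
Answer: 152271184326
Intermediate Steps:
(x + 34918)*((((h(-63, 76) + 241)*(8216 + 4687) + 15897) + 13368) - 24223) = (2264 + 34918)*((((76 + 241)*(8216 + 4687) + 15897) + 13368) - 24223) = 37182*(((317*12903 + 15897) + 13368) - 24223) = 37182*(((4090251 + 15897) + 13368) - 24223) = 37182*((4106148 + 13368) - 24223) = 37182*(4119516 - 24223) = 37182*4095293 = 152271184326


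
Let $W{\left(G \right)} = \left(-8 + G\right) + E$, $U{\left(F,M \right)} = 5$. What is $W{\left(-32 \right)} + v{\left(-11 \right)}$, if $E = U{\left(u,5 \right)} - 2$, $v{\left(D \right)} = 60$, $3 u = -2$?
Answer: $23$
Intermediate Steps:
$u = - \frac{2}{3}$ ($u = \frac{1}{3} \left(-2\right) = - \frac{2}{3} \approx -0.66667$)
$E = 3$ ($E = 5 - 2 = 3$)
$W{\left(G \right)} = -5 + G$ ($W{\left(G \right)} = \left(-8 + G\right) + 3 = -5 + G$)
$W{\left(-32 \right)} + v{\left(-11 \right)} = \left(-5 - 32\right) + 60 = -37 + 60 = 23$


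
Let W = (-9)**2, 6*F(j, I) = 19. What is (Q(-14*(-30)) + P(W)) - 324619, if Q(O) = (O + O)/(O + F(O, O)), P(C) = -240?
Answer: -824811961/2539 ≈ -3.2486e+5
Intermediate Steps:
F(j, I) = 19/6 (F(j, I) = (1/6)*19 = 19/6)
W = 81
Q(O) = 2*O/(19/6 + O) (Q(O) = (O + O)/(O + 19/6) = (2*O)/(19/6 + O) = 2*O/(19/6 + O))
(Q(-14*(-30)) + P(W)) - 324619 = (12*(-14*(-30))/(19 + 6*(-14*(-30))) - 240) - 324619 = (12*420/(19 + 6*420) - 240) - 324619 = (12*420/(19 + 2520) - 240) - 324619 = (12*420/2539 - 240) - 324619 = (12*420*(1/2539) - 240) - 324619 = (5040/2539 - 240) - 324619 = -604320/2539 - 324619 = -824811961/2539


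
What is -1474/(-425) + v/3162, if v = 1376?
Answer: 154282/39525 ≈ 3.9034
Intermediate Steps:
-1474/(-425) + v/3162 = -1474/(-425) + 1376/3162 = -1474*(-1/425) + 1376*(1/3162) = 1474/425 + 688/1581 = 154282/39525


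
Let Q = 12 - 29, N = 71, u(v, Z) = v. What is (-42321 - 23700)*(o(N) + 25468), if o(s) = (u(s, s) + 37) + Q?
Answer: -1687430739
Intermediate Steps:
Q = -17
o(s) = 20 + s (o(s) = (s + 37) - 17 = (37 + s) - 17 = 20 + s)
(-42321 - 23700)*(o(N) + 25468) = (-42321 - 23700)*((20 + 71) + 25468) = -66021*(91 + 25468) = -66021*25559 = -1687430739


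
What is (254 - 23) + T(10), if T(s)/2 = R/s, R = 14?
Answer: 1169/5 ≈ 233.80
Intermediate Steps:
T(s) = 28/s (T(s) = 2*(14/s) = 28/s)
(254 - 23) + T(10) = (254 - 23) + 28/10 = 231 + 28*(⅒) = 231 + 14/5 = 1169/5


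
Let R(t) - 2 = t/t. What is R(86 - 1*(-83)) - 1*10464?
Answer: -10461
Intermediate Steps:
R(t) = 3 (R(t) = 2 + t/t = 2 + 1 = 3)
R(86 - 1*(-83)) - 1*10464 = 3 - 1*10464 = 3 - 10464 = -10461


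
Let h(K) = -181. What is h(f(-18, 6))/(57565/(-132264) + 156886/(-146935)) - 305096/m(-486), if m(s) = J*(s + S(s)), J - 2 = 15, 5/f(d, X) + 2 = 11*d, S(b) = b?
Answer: 16759036322182286/120661070212449 ≈ 138.89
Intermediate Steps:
f(d, X) = 5/(-2 + 11*d)
J = 17 (J = 2 + 15 = 17)
m(s) = 34*s (m(s) = 17*(s + s) = 17*(2*s) = 34*s)
h(f(-18, 6))/(57565/(-132264) + 156886/(-146935)) - 305096/m(-486) = -181/(57565/(-132264) + 156886/(-146935)) - 305096/(34*(-486)) = -181/(57565*(-1/132264) + 156886*(-1/146935)) - 305096/(-16524) = -181/(-57565/132264 - 156886/146935) - 305096*(-1/16524) = -181/(-29208683179/19434210840) + 76274/4131 = -181*(-19434210840/29208683179) + 76274/4131 = 3517592162040/29208683179 + 76274/4131 = 16759036322182286/120661070212449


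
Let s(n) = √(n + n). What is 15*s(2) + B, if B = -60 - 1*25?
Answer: -55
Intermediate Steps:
B = -85 (B = -60 - 25 = -85)
s(n) = √2*√n (s(n) = √(2*n) = √2*√n)
15*s(2) + B = 15*(√2*√2) - 85 = 15*2 - 85 = 30 - 85 = -55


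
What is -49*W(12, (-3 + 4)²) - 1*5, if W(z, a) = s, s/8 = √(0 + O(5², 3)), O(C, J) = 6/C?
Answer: -5 - 392*√6/5 ≈ -197.04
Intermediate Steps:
s = 8*√6/5 (s = 8*√(0 + 6/(5²)) = 8*√(0 + 6/25) = 8*√(6/25) = 8*(√6/5) = 8*√6/5 ≈ 3.9192)
W(z, a) = 8*√6/5
-49*W(12, (-3 + 4)²) - 1*5 = -392*√6/5 - 1*5 = -392*√6/5 - 5 = -5 - 392*√6/5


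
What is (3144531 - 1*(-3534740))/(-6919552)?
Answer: -6679271/6919552 ≈ -0.96527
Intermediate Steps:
(3144531 - 1*(-3534740))/(-6919552) = (3144531 + 3534740)*(-1/6919552) = 6679271*(-1/6919552) = -6679271/6919552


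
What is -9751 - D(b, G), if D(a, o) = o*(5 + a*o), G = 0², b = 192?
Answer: -9751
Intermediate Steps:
G = 0
-9751 - D(b, G) = -9751 - 0*(5 + 192*0) = -9751 - 0*(5 + 0) = -9751 - 0*5 = -9751 - 1*0 = -9751 + 0 = -9751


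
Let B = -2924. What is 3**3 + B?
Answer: -2897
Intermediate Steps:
3**3 + B = 3**3 - 2924 = 27 - 2924 = -2897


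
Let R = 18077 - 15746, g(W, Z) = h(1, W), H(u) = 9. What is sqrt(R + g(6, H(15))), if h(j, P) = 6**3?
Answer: 3*sqrt(283) ≈ 50.468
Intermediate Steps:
h(j, P) = 216
g(W, Z) = 216
R = 2331
sqrt(R + g(6, H(15))) = sqrt(2331 + 216) = sqrt(2547) = 3*sqrt(283)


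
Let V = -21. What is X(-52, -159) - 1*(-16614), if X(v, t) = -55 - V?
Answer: 16580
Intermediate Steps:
X(v, t) = -34 (X(v, t) = -55 - 1*(-21) = -55 + 21 = -34)
X(-52, -159) - 1*(-16614) = -34 - 1*(-16614) = -34 + 16614 = 16580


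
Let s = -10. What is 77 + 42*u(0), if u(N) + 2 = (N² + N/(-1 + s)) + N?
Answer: -7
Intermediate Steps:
u(N) = -2 + N² + 10*N/11 (u(N) = -2 + ((N² + N/(-1 - 10)) + N) = -2 + ((N² + N/(-11)) + N) = -2 + ((N² - N/11) + N) = -2 + (N² + 10*N/11) = -2 + N² + 10*N/11)
77 + 42*u(0) = 77 + 42*(-2 + 0² + (10/11)*0) = 77 + 42*(-2 + 0 + 0) = 77 + 42*(-2) = 77 - 84 = -7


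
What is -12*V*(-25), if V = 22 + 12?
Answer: 10200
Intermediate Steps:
V = 34
-12*V*(-25) = -12*34*(-25) = -408*(-25) = 10200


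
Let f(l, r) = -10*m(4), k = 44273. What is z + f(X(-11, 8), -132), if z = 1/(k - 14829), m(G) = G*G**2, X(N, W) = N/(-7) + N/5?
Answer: -18844159/29444 ≈ -640.00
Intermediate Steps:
X(N, W) = 2*N/35 (X(N, W) = N*(-1/7) + N*(1/5) = -N/7 + N/5 = 2*N/35)
m(G) = G**3
z = 1/29444 (z = 1/(44273 - 14829) = 1/29444 ≈ 3.3963e-5)
f(l, r) = -640 (f(l, r) = -10*4**3 = -10*64 = -640)
z + f(X(-11, 8), -132) = 1/29444 - 640 = -18844159/29444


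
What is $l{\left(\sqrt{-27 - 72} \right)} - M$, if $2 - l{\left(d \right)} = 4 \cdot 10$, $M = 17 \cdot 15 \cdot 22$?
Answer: $-5648$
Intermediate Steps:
$M = 5610$ ($M = 255 \cdot 22 = 5610$)
$l{\left(d \right)} = -38$ ($l{\left(d \right)} = 2 - 4 \cdot 10 = 2 - 40 = -38$)
$l{\left(\sqrt{-27 - 72} \right)} - M = -38 - 5610 = -5648$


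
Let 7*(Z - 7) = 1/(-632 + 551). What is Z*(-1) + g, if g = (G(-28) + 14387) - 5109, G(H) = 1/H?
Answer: 3003793/324 ≈ 9271.0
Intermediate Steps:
g = 259783/28 (g = (1/(-28) + 14387) - 5109 = (-1/28 + 14387) - 5109 = 402835/28 - 5109 = 259783/28 ≈ 9278.0)
Z = 3968/567 (Z = 7 + 1/(7*(-632 + 551)) = 7 + (1/7)/(-81) = 7 + (1/7)*(-1/81) = 7 - 1/567 = 3968/567 ≈ 6.9982)
Z*(-1) + g = (3968/567)*(-1) + 259783/28 = -3968/567 + 259783/28 = 3003793/324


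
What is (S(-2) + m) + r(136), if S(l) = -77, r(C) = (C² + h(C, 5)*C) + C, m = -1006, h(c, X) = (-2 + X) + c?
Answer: 36453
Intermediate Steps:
h(c, X) = -2 + X + c
r(C) = C + C² + C*(3 + C) (r(C) = (C² + (-2 + 5 + C)*C) + C = (C² + (3 + C)*C) + C = (C² + C*(3 + C)) + C = C + C² + C*(3 + C))
(S(-2) + m) + r(136) = (-77 - 1006) + 2*136*(2 + 136) = -1083 + 2*136*138 = -1083 + 37536 = 36453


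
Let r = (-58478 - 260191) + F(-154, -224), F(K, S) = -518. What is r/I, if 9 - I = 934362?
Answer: 319187/934353 ≈ 0.34161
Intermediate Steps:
I = -934353 (I = 9 - 1*934362 = 9 - 934362 = -934353)
r = -319187 (r = (-58478 - 260191) - 518 = -318669 - 518 = -319187)
r/I = -319187/(-934353) = -319187*(-1/934353) = 319187/934353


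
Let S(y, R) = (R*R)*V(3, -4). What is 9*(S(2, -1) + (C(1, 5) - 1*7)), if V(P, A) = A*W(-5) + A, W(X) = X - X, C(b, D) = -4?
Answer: -135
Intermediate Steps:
W(X) = 0
V(P, A) = A (V(P, A) = A*0 + A = 0 + A = A)
S(y, R) = -4*R² (S(y, R) = (R*R)*(-4) = R²*(-4) = -4*R²)
9*(S(2, -1) + (C(1, 5) - 1*7)) = 9*(-4*(-1)² + (-4 - 1*7)) = 9*(-4*1 + (-4 - 7)) = 9*(-4 - 11) = 9*(-15) = -135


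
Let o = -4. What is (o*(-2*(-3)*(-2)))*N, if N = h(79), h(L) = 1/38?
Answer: 24/19 ≈ 1.2632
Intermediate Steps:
h(L) = 1/38
N = 1/38 ≈ 0.026316
(o*(-2*(-3)*(-2)))*N = -4*(-2*(-3))*(-2)*(1/38) = -24*(-2)*(1/38) = -4*(-12)*(1/38) = 48*(1/38) = 24/19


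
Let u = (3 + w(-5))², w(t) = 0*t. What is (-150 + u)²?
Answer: 19881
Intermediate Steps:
w(t) = 0
u = 9 (u = (3 + 0)² = 3² = 9)
(-150 + u)² = (-150 + 9)² = (-141)² = 19881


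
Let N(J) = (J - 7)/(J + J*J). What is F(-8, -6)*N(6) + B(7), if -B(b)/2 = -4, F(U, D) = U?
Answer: 172/21 ≈ 8.1905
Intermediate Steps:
B(b) = 8 (B(b) = -2*(-4) = 8)
N(J) = (-7 + J)/(J + J²)
F(-8, -6)*N(6) + B(7) = -8*(-7 + 6)/(6*(1 + 6)) + 8 = -4*(-1)/(3*7) + 8 = -8*(-1/42) + 8 = 4/21 + 8 = 172/21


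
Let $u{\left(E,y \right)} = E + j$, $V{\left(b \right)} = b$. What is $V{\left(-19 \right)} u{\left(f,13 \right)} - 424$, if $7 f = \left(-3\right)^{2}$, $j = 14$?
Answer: $- \frac{5001}{7} \approx -714.43$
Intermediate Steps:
$f = \frac{9}{7}$ ($f = \frac{\left(-3\right)^{2}}{7} = \frac{1}{7} \cdot 9 = \frac{9}{7} \approx 1.2857$)
$u{\left(E,y \right)} = 14 + E$ ($u{\left(E,y \right)} = E + 14 = 14 + E$)
$V{\left(-19 \right)} u{\left(f,13 \right)} - 424 = - 19 \left(14 + \frac{9}{7}\right) - 424 = \left(-19\right) \frac{107}{7} - 424 = - \frac{2033}{7} - 424 = - \frac{5001}{7}$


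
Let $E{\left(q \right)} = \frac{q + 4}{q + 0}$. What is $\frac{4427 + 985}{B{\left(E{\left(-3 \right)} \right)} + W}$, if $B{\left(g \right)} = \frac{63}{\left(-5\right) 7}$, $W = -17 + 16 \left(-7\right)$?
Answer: $- \frac{4510}{109} \approx -41.376$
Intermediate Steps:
$E{\left(q \right)} = \frac{4 + q}{q}$
$W = -129$ ($W = -17 - 112 = -129$)
$B{\left(g \right)} = - \frac{9}{5}$ ($B{\left(g \right)} = \frac{63}{-35} = 63 \left(- \frac{1}{35}\right) = - \frac{9}{5}$)
$\frac{4427 + 985}{B{\left(E{\left(-3 \right)} \right)} + W} = \frac{4427 + 985}{- \frac{9}{5} - 129} = \frac{5412}{- \frac{654}{5}} = 5412 \left(- \frac{5}{654}\right) = - \frac{4510}{109}$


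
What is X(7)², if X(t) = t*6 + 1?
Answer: 1849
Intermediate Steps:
X(t) = 1 + 6*t (X(t) = 6*t + 1 = 1 + 6*t)
X(7)² = (1 + 6*7)² = (1 + 42)² = 43² = 1849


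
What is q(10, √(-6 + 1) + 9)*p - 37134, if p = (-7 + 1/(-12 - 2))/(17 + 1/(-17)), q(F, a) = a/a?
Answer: -16636219/448 ≈ -37134.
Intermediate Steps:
q(F, a) = 1
p = -187/448 (p = (-7 + 1/(-14))/(17 - 1/17) = (-7 - 1/14)/(288/17) = -99/14*17/288 = -187/448 ≈ -0.41741)
q(10, √(-6 + 1) + 9)*p - 37134 = 1*(-187/448) - 37134 = -187/448 - 37134 = -16636219/448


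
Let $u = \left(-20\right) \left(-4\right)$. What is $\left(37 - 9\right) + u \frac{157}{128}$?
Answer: $\frac{1009}{8} \approx 126.13$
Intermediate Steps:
$u = 80$
$\left(37 - 9\right) + u \frac{157}{128} = \left(37 - 9\right) + 80 \cdot \frac{157}{128} = \left(37 - 9\right) + 80 \cdot 157 \cdot \frac{1}{128} = 28 + 80 \cdot \frac{157}{128} = 28 + \frac{785}{8} = \frac{1009}{8}$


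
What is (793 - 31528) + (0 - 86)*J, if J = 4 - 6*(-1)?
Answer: -31595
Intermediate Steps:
J = 10 (J = 4 - 3*(-2) = 4 + 6 = 10)
(793 - 31528) + (0 - 86)*J = (793 - 31528) + (0 - 86)*10 = -30735 - 86*10 = -30735 - 860 = -31595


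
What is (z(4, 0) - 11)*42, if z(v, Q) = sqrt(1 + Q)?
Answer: -420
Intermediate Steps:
(z(4, 0) - 11)*42 = (sqrt(1 + 0) - 11)*42 = (sqrt(1) - 11)*42 = (1 - 11)*42 = -10*42 = -420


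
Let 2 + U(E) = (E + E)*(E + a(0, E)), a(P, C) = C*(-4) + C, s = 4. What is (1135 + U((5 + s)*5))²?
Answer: 48539089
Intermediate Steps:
a(P, C) = -3*C (a(P, C) = -4*C + C = -3*C)
U(E) = -2 - 4*E² (U(E) = -2 + (E + E)*(E - 3*E) = -2 + (2*E)*(-2*E) = -2 - 4*E²)
(1135 + U((5 + s)*5))² = (1135 + (-2 - 4*25*(5 + 4)²))² = (1135 + (-2 - 4*(9*5)²))² = (1135 + (-2 - 4*45²))² = (1135 + (-2 - 4*2025))² = (1135 + (-2 - 8100))² = (1135 - 8102)² = (-6967)² = 48539089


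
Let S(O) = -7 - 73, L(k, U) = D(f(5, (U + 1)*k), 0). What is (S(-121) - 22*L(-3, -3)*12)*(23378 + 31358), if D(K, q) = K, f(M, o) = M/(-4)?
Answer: 13684000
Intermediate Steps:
f(M, o) = -M/4 (f(M, o) = M*(-¼) = -M/4)
L(k, U) = -5/4 (L(k, U) = -¼*5 = -5/4)
S(O) = -80
(S(-121) - 22*L(-3, -3)*12)*(23378 + 31358) = (-80 - 22*(-5/4)*12)*(23378 + 31358) = (-80 + (55/2)*12)*54736 = (-80 + 330)*54736 = 250*54736 = 13684000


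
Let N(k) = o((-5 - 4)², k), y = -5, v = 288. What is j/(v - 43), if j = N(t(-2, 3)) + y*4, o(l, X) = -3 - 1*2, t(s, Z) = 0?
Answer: -5/49 ≈ -0.10204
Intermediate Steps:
o(l, X) = -5 (o(l, X) = -3 - 2 = -5)
N(k) = -5
j = -25 (j = -5 - 5*4 = -5 - 20 = -25)
j/(v - 43) = -25/(288 - 43) = -25/245 = -25*1/245 = -5/49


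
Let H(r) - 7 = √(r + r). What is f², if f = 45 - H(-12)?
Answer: 1420 - 152*I*√6 ≈ 1420.0 - 372.32*I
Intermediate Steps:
H(r) = 7 + √2*√r (H(r) = 7 + √(r + r) = 7 + √(2*r) = 7 + √2*√r)
f = 38 - 2*I*√6 (f = 45 - (7 + √2*√(-12)) = 45 - (7 + √2*(2*I*√3)) = 45 - (7 + 2*I*√6) = 45 + (-7 - 2*I*√6) = 38 - 2*I*√6 ≈ 38.0 - 4.899*I)
f² = (38 - 2*I*√6)²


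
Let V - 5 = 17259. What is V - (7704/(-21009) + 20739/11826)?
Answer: 476548691381/27605826 ≈ 17263.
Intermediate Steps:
V = 17264 (V = 5 + 17259 = 17264)
V - (7704/(-21009) + 20739/11826) = 17264 - (7704/(-21009) + 20739/11826) = 17264 - (7704*(-1/21009) + 20739*(1/11826)) = 17264 - (-2568/7003 + 6913/3942) = 17264 - 1*38288683/27605826 = 17264 - 38288683/27605826 = 476548691381/27605826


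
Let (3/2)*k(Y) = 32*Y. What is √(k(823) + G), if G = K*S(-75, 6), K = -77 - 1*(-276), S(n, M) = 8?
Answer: 2*√43086/3 ≈ 138.38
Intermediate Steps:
k(Y) = 64*Y/3 (k(Y) = 2*(32*Y)/3 = 64*Y/3)
K = 199 (K = -77 + 276 = 199)
G = 1592 (G = 199*8 = 1592)
√(k(823) + G) = √((64/3)*823 + 1592) = √(52672/3 + 1592) = √(57448/3) = 2*√43086/3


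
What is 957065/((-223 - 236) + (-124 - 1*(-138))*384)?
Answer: 957065/4917 ≈ 194.64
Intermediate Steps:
957065/((-223 - 236) + (-124 - 1*(-138))*384) = 957065/(-459 + (-124 + 138)*384) = 957065/(-459 + 14*384) = 957065/(-459 + 5376) = 957065/4917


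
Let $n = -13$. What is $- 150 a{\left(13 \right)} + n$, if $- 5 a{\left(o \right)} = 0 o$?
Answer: $-13$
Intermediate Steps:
$a{\left(o \right)} = 0$ ($a{\left(o \right)} = - \frac{0 o}{5} = \left(- \frac{1}{5}\right) 0 = 0$)
$- 150 a{\left(13 \right)} + n = \left(-150\right) 0 - 13 = 0 - 13 = -13$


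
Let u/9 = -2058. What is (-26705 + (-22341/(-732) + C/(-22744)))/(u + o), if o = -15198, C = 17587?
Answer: 7401763777/9356517696 ≈ 0.79108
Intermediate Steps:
u = -18522 (u = 9*(-2058) = -18522)
(-26705 + (-22341/(-732) + C/(-22744)))/(u + o) = (-26705 + (-22341/(-732) + 17587/(-22744)))/(-18522 - 15198) = (-26705 + (-22341*(-1/732) + 17587*(-1/22744)))/(-33720) = (-26705 + (7447/244 - 17587/22744))*(-1/33720) = (-26705 + 41270835/1387384)*(-1/33720) = -37008818885/1387384*(-1/33720) = 7401763777/9356517696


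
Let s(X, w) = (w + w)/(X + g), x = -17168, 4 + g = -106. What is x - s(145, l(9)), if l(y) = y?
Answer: -600898/35 ≈ -17169.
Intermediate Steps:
g = -110 (g = -4 - 106 = -110)
s(X, w) = 2*w/(-110 + X) (s(X, w) = (w + w)/(X - 110) = (2*w)/(-110 + X) = 2*w/(-110 + X))
x - s(145, l(9)) = -17168 - 2*9/(-110 + 145) = -17168 - 2*9/35 = -17168 - 1*18/35 = -17168 - 18/35 = -600898/35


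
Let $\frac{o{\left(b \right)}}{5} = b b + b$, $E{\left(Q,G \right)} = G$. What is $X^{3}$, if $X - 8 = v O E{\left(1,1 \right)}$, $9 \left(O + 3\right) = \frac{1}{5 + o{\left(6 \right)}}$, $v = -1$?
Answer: $\frac{9641836234304}{7245075375} \approx 1330.8$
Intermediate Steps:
$o{\left(b \right)} = 5 b + 5 b^{2}$ ($o{\left(b \right)} = 5 \left(b b + b\right) = 5 \left(b^{2} + b\right) = 5 \left(b + b^{2}\right) = 5 b + 5 b^{2}$)
$O = - \frac{5804}{1935}$ ($O = -3 + \frac{1}{9 \left(5 + 5 \cdot 6 \left(1 + 6\right)\right)} = -3 + \frac{1}{9 \left(5 + 5 \cdot 6 \cdot 7\right)} = -3 + \frac{1}{9 \left(5 + 210\right)} = -3 + \frac{1}{9 \cdot 215} = -3 + \frac{1}{9} \cdot \frac{1}{215} = -3 + \frac{1}{1935} = - \frac{5804}{1935} \approx -2.9995$)
$X = \frac{21284}{1935}$ ($X = 8 + \left(-1\right) \left(- \frac{5804}{1935}\right) 1 = 8 + \frac{5804}{1935} \cdot 1 = 8 + \frac{5804}{1935} = \frac{21284}{1935} \approx 10.999$)
$X^{3} = \left(\frac{21284}{1935}\right)^{3} = \frac{9641836234304}{7245075375}$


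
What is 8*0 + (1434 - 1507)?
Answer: -73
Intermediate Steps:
8*0 + (1434 - 1507) = 0 - 73 = -73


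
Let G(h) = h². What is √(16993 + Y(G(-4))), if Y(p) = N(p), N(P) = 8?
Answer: 3*√1889 ≈ 130.39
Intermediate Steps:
Y(p) = 8
√(16993 + Y(G(-4))) = √(16993 + 8) = √17001 = 3*√1889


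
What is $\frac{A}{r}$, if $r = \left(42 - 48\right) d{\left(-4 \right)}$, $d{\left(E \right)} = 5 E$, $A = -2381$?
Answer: $- \frac{2381}{120} \approx -19.842$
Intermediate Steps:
$r = 120$ ($r = \left(42 - 48\right) 5 \left(-4\right) = \left(-6\right) \left(-20\right) = 120$)
$\frac{A}{r} = - \frac{2381}{120}$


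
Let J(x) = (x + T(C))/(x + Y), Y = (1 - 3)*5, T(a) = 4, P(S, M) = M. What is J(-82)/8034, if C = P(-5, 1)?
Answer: 1/9476 ≈ 0.00010553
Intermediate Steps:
C = 1
Y = -10 (Y = -2*5 = -10)
J(x) = (4 + x)/(-10 + x) (J(x) = (x + 4)/(x - 10) = (4 + x)/(-10 + x))
J(-82)/8034 = ((4 - 82)/(-10 - 82))/8034 = (-78/(-92))*(1/8034) = -1/92*(-78)*(1/8034) = (39/46)*(1/8034) = 1/9476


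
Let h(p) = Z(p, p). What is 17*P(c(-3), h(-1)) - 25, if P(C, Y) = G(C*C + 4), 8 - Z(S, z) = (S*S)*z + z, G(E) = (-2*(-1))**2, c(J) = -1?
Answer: 43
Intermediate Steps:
G(E) = 4 (G(E) = 2**2 = 4)
Z(S, z) = 8 - z - z*S**2 (Z(S, z) = 8 - ((S*S)*z + z) = 8 - (S**2*z + z) = 8 - (z*S**2 + z) = 8 - (z + z*S**2) = 8 + (-z - z*S**2) = 8 - z - z*S**2)
h(p) = 8 - p - p**3 (h(p) = 8 - p - p*p**2 = 8 - p - p**3)
P(C, Y) = 4
17*P(c(-3), h(-1)) - 25 = 17*4 - 25 = 68 - 25 = 43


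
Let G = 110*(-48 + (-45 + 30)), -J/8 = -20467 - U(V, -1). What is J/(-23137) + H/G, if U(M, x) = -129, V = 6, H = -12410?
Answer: -84040855/16033941 ≈ -5.2414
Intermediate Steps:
J = 162704 (J = -8*(-20467 - 1*(-129)) = -8*(-20467 + 129) = -8*(-20338) = 162704)
G = -6930 (G = 110*(-48 - 15) = 110*(-63) = -6930)
J/(-23137) + H/G = 162704/(-23137) - 12410/(-6930) = 162704*(-1/23137) - 12410*(-1/6930) = -162704/23137 + 1241/693 = -84040855/16033941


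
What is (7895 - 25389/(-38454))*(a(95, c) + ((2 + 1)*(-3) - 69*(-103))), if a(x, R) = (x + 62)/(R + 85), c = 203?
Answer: 15915753455101/283968 ≈ 5.6048e+7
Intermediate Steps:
a(x, R) = (62 + x)/(85 + R)
(7895 - 25389/(-38454))*(a(95, c) + ((2 + 1)*(-3) - 69*(-103))) = (7895 - 25389/(-38454))*((62 + 95)/(85 + 203) + ((2 + 1)*(-3) - 69*(-103))) = (7895 - 25389*(-1/38454))*(157/288 + (3*(-3) + 7107)) = (7895 + 651/986)*((1/288)*157 + (-9 + 7107)) = 7785121*(157/288 + 7098)/986 = (7785121/986)*(2044381/288) = 15915753455101/283968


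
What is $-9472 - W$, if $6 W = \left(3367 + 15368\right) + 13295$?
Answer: $- \frac{44431}{3} \approx -14810.0$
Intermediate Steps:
$W = \frac{16015}{3}$ ($W = \frac{\left(3367 + 15368\right) + 13295}{6} = \frac{18735 + 13295}{6} = \frac{1}{6} \cdot 32030 = \frac{16015}{3} \approx 5338.3$)
$-9472 - W = -9472 - \frac{16015}{3} = - \frac{44431}{3}$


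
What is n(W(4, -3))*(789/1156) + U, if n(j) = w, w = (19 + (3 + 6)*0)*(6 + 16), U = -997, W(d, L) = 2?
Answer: -411365/578 ≈ -711.70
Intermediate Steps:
w = 418 (w = (19 + 9*0)*22 = (19 + 0)*22 = 19*22 = 418)
n(j) = 418
n(W(4, -3))*(789/1156) + U = 418*(789/1156) - 997 = 164901/578 - 997 = -411365/578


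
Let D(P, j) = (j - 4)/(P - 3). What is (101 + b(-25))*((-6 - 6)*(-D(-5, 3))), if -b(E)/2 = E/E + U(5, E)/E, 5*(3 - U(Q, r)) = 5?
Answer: 7437/50 ≈ 148.74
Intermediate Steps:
D(P, j) = (-4 + j)/(-3 + P)
U(Q, r) = 2 (U(Q, r) = 3 - ⅕*5 = 3 - 1 = 2)
b(E) = -2 - 4/E (b(E) = -2*(E/E + 2/E) = -2*(1 + 2/E) = -2 - 4/E)
(101 + b(-25))*((-6 - 6)*(-D(-5, 3))) = (101 + (-2 - 4/(-25)))*((-6 - 6)*(-(-4 + 3)/(-3 - 5))) = (101 + (-2 - 4*(-1/25)))*(-(-12)*-1/(-8)) = (101 + (-2 + 4/25))*(-(-12)*(-⅛*(-1))) = (101 - 46/25)*(-(-12)/8) = 2479*(-12*(-⅛))/25 = (2479/25)*(3/2) = 7437/50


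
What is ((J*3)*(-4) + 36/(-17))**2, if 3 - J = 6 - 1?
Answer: 138384/289 ≈ 478.84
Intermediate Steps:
J = -2 (J = 3 - (6 - 1) = 3 - 1*5 = 3 - 5 = -2)
((J*3)*(-4) + 36/(-17))**2 = (-2*3*(-4) + 36/(-17))**2 = (-6*(-4) + 36*(-1/17))**2 = (24 - 36/17)**2 = (372/17)**2 = 138384/289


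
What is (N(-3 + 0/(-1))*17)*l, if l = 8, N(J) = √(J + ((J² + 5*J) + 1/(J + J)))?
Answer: 68*I*√330/3 ≈ 411.76*I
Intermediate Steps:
N(J) = √(J² + 1/(2*J) + 6*J) (N(J) = √(J + ((J² + 5*J) + 1/(2*J))) = √(J + (J² + 1/(2*J) + 5*J)) = √(J² + 1/(2*J) + 6*J))
(N(-3 + 0/(-1))*17)*l = ((√2*√(1/(-3 + 0/(-1)) + 2*(-3 + 0/(-1))*(6 + (-3 + 0/(-1))))/2)*17)*8 = ((√2*√(1/(-3 + 0*(-1)) + 2*(-3 + 0*(-1))*(6 + (-3 + 0*(-1))))/2)*17)*8 = ((√2*√(1/(-3 + 0) + 2*(-3 + 0)*(6 + (-3 + 0)))/2)*17)*8 = ((√2*√(1/(-3) + 2*(-3)*(6 - 3))/2)*17)*8 = ((√2*√(-⅓ + 2*(-3)*3)/2)*17)*8 = ((√2*√(-⅓ - 18)/2)*17)*8 = ((√2*√(-55/3)/2)*17)*8 = ((√2*(I*√165/3)/2)*17)*8 = ((I*√330/6)*17)*8 = (17*I*√330/6)*8 = 68*I*√330/3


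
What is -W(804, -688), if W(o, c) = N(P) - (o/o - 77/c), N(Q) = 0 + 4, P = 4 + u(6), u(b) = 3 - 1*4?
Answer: -1987/688 ≈ -2.8881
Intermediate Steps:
u(b) = -1 (u(b) = 3 - 4 = -1)
P = 3 (P = 4 - 1 = 3)
N(Q) = 4
W(o, c) = 3 + 77/c (W(o, c) = 4 - (o/o - 77/c) = 4 - (1 - 77/c) = 4 + (-1 + 77/c) = 3 + 77/c)
-W(804, -688) = -(3 + 77/(-688)) = -(3 + 77*(-1/688)) = -(3 - 77/688) = -1*1987/688 = -1987/688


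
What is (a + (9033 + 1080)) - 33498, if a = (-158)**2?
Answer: 1579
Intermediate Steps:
a = 24964
(a + (9033 + 1080)) - 33498 = (24964 + (9033 + 1080)) - 33498 = (24964 + 10113) - 33498 = 35077 - 33498 = 1579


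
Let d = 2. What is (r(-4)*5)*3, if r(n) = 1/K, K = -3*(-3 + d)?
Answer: 5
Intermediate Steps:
K = 3 (K = -3*(-3 + 2) = -3*(-1) = 3)
r(n) = ⅓ (r(n) = 1/3 = 1*(⅓) = ⅓)
(r(-4)*5)*3 = ((⅓)*5)*3 = (5/3)*3 = 5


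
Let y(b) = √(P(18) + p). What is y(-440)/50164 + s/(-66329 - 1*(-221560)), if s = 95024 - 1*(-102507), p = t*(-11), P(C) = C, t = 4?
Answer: 197531/155231 + I*√26/50164 ≈ 1.2725 + 0.00010165*I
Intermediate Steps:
p = -44 (p = 4*(-11) = -44)
s = 197531 (s = 95024 + 102507 = 197531)
y(b) = I*√26 (y(b) = √(18 - 44) = √(-26) = I*√26)
y(-440)/50164 + s/(-66329 - 1*(-221560)) = (I*√26)/50164 + 197531/(-66329 - 1*(-221560)) = (I*√26)*(1/50164) + 197531/(-66329 + 221560) = I*√26/50164 + 197531/155231 = 197531/155231 + I*√26/50164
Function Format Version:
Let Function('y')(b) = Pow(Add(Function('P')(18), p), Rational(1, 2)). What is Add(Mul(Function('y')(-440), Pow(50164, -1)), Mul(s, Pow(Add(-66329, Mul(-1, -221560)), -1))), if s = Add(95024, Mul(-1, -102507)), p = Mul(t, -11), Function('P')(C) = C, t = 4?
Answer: Add(Rational(197531, 155231), Mul(Rational(1, 50164), I, Pow(26, Rational(1, 2)))) ≈ Add(1.2725, Mul(0.00010165, I))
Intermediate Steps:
p = -44 (p = Mul(4, -11) = -44)
s = 197531 (s = Add(95024, 102507) = 197531)
Function('y')(b) = Mul(I, Pow(26, Rational(1, 2))) (Function('y')(b) = Pow(Add(18, -44), Rational(1, 2)) = Pow(-26, Rational(1, 2)) = Mul(I, Pow(26, Rational(1, 2))))
Add(Mul(Function('y')(-440), Pow(50164, -1)), Mul(s, Pow(Add(-66329, Mul(-1, -221560)), -1))) = Add(Mul(Mul(I, Pow(26, Rational(1, 2))), Pow(50164, -1)), Mul(197531, Pow(Add(-66329, Mul(-1, -221560)), -1))) = Add(Mul(Mul(I, Pow(26, Rational(1, 2))), Rational(1, 50164)), Mul(197531, Pow(Add(-66329, 221560), -1))) = Add(Mul(Rational(1, 50164), I, Pow(26, Rational(1, 2))), Mul(197531, Pow(155231, -1))) = Add(Mul(Rational(1, 50164), I, Pow(26, Rational(1, 2))), Mul(197531, Rational(1, 155231))) = Add(Mul(Rational(1, 50164), I, Pow(26, Rational(1, 2))), Rational(197531, 155231)) = Add(Rational(197531, 155231), Mul(Rational(1, 50164), I, Pow(26, Rational(1, 2))))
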